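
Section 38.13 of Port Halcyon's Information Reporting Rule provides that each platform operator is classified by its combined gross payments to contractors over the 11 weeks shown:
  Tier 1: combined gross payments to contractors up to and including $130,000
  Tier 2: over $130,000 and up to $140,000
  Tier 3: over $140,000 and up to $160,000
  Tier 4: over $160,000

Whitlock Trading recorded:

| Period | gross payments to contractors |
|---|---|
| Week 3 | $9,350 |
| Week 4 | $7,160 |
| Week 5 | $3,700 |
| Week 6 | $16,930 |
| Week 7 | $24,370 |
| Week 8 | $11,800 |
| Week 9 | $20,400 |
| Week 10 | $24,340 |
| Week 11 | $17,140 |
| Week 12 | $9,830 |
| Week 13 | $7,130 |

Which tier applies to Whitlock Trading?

Combined gross payments to contractors: $9,350 + $7,160 + $3,700 + $16,930 + $24,370 + $11,800 + $20,400 + $24,340 + $17,140 + $9,830 + $7,130 = $152,150.
$140,000 < $152,150 ≤ $160,000, so Tier 3 applies.

Tier 3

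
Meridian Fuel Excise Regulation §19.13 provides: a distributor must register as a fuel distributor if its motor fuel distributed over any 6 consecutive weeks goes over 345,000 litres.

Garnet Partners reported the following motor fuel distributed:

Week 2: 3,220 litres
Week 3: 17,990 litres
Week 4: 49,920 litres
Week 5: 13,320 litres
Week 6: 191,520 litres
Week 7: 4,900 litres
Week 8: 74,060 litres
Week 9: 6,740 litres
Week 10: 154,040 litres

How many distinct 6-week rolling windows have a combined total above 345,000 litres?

2

Week 2–Week 7: 3,220 litres + 17,990 litres + 49,920 litres + 13,320 litres + 191,520 litres + 4,900 litres = 280,870 litres (under)
Week 3–Week 8: 17,990 litres + 49,920 litres + 13,320 litres + 191,520 litres + 4,900 litres + 74,060 litres = 351,710 litres (over)
Week 4–Week 9: 49,920 litres + 13,320 litres + 191,520 litres + 4,900 litres + 74,060 litres + 6,740 litres = 340,460 litres (under)
Week 5–Week 10: 13,320 litres + 191,520 litres + 4,900 litres + 74,060 litres + 6,740 litres + 154,040 litres = 444,580 litres (over)
2 windows exceed the threshold.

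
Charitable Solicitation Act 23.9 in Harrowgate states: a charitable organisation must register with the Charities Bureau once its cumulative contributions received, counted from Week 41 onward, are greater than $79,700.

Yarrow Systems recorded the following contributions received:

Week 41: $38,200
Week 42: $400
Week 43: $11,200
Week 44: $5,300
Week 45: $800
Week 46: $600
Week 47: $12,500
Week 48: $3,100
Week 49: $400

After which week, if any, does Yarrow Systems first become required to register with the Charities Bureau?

Not triggered

Through Week 41: $38,200
Through Week 42: $38,600
Through Week 43: $49,800
Through Week 44: $55,100
Through Week 45: $55,900
Through Week 46: $56,500
Through Week 47: $69,000
Through Week 48: $72,100
Through Week 49: $72,500
Final cumulative total $72,500 ≤ $79,700; the threshold is never exceeded.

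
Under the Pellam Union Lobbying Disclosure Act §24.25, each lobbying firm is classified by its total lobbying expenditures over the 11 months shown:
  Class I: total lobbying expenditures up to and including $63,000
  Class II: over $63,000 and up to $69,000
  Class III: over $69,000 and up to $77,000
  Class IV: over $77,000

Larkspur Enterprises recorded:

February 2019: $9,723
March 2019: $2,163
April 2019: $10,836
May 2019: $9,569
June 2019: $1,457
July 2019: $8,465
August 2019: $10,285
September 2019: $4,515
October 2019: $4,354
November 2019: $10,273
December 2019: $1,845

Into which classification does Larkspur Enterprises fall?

Class III

Total lobbying expenditures: $9,723 + $2,163 + $10,836 + $9,569 + $1,457 + $8,465 + $10,285 + $4,515 + $4,354 + $10,273 + $1,845 = $73,485.
$69,000 < $73,485 ≤ $77,000, so Class III applies.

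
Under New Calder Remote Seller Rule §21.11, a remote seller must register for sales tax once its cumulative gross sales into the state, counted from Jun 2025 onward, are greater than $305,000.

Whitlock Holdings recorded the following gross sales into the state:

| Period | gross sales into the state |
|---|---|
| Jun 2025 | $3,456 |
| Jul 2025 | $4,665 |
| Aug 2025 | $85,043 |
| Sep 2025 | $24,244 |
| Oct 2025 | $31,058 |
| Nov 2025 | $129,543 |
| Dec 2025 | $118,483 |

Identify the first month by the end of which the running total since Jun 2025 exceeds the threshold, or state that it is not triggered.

Through Jun 2025: $3,456
Through Jul 2025: $8,121
Through Aug 2025: $93,164
Through Sep 2025: $117,408
Through Oct 2025: $148,466
Through Nov 2025: $278,009
Through Dec 2025: $396,492 ← exceeds threshold

Dec 2025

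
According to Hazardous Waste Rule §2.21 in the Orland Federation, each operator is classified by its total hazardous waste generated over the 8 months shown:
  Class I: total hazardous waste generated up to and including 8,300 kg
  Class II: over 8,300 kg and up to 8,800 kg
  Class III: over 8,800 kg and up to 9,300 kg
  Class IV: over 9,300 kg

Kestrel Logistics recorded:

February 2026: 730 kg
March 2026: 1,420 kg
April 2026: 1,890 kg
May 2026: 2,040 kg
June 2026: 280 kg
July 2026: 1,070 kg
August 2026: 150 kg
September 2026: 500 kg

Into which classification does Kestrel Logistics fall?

Class I

Total hazardous waste generated: 730 kg + 1,420 kg + 1,890 kg + 2,040 kg + 280 kg + 1,070 kg + 150 kg + 500 kg = 8,080 kg.
8,080 kg ≤ 8,300 kg, so Class I applies.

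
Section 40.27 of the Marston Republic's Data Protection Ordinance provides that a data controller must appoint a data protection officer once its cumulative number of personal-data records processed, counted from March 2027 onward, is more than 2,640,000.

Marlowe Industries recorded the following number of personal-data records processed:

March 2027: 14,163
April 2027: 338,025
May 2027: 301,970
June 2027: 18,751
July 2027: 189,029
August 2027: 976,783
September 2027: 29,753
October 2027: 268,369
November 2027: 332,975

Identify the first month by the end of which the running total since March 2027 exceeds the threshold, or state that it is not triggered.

Not triggered

Through March 2027: 14,163
Through April 2027: 352,188
Through May 2027: 654,158
Through June 2027: 672,909
Through July 2027: 861,938
Through August 2027: 1,838,721
Through September 2027: 1,868,474
Through October 2027: 2,136,843
Through November 2027: 2,469,818
Final cumulative total 2,469,818 ≤ 2,640,000; the threshold is never exceeded.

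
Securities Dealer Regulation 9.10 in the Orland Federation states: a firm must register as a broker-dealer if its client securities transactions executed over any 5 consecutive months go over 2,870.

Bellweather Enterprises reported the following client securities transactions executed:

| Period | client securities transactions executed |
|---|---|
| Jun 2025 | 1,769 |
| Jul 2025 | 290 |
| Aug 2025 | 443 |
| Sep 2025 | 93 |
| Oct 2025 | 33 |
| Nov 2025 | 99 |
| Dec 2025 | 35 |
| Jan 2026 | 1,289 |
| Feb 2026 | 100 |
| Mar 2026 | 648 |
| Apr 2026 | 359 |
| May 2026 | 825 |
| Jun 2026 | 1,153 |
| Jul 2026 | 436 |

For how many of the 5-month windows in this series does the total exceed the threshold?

Jun 2025–Oct 2025: 1,769 + 290 + 443 + 93 + 33 = 2,628 (under)
Jul 2025–Nov 2025: 290 + 443 + 93 + 33 + 99 = 958 (under)
Aug 2025–Dec 2025: 443 + 93 + 33 + 99 + 35 = 703 (under)
Sep 2025–Jan 2026: 93 + 33 + 99 + 35 + 1,289 = 1,549 (under)
Oct 2025–Feb 2026: 33 + 99 + 35 + 1,289 + 100 = 1,556 (under)
Nov 2025–Mar 2026: 99 + 35 + 1,289 + 100 + 648 = 2,171 (under)
Dec 2025–Apr 2026: 35 + 1,289 + 100 + 648 + 359 = 2,431 (under)
Jan 2026–May 2026: 1,289 + 100 + 648 + 359 + 825 = 3,221 (over)
Feb 2026–Jun 2026: 100 + 648 + 359 + 825 + 1,153 = 3,085 (over)
Mar 2026–Jul 2026: 648 + 359 + 825 + 1,153 + 436 = 3,421 (over)
3 windows exceed the threshold.

3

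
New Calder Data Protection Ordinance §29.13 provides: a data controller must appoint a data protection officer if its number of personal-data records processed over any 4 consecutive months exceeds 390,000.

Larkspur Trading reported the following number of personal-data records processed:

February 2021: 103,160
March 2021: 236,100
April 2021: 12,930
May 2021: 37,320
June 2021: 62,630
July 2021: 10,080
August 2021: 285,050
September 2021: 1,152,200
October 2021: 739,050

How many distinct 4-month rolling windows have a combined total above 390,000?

3

February 2021–May 2021: 103,160 + 236,100 + 12,930 + 37,320 = 389,510 (under)
March 2021–June 2021: 236,100 + 12,930 + 37,320 + 62,630 = 348,980 (under)
April 2021–July 2021: 12,930 + 37,320 + 62,630 + 10,080 = 122,960 (under)
May 2021–August 2021: 37,320 + 62,630 + 10,080 + 285,050 = 395,080 (over)
June 2021–September 2021: 62,630 + 10,080 + 285,050 + 1,152,200 = 1,509,960 (over)
July 2021–October 2021: 10,080 + 285,050 + 1,152,200 + 739,050 = 2,186,380 (over)
3 windows exceed the threshold.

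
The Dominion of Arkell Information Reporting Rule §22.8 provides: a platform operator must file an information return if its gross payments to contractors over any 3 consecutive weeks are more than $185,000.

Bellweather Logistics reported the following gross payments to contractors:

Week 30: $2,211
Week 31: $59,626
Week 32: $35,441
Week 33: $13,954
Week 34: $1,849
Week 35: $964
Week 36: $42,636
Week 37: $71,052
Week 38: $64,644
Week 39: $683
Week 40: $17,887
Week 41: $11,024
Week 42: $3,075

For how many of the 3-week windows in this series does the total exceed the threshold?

Week 30–Week 32: $2,211 + $59,626 + $35,441 = $97,278 (under)
Week 31–Week 33: $59,626 + $35,441 + $13,954 = $109,021 (under)
Week 32–Week 34: $35,441 + $13,954 + $1,849 = $51,244 (under)
Week 33–Week 35: $13,954 + $1,849 + $964 = $16,767 (under)
Week 34–Week 36: $1,849 + $964 + $42,636 = $45,449 (under)
Week 35–Week 37: $964 + $42,636 + $71,052 = $114,652 (under)
Week 36–Week 38: $42,636 + $71,052 + $64,644 = $178,332 (under)
Week 37–Week 39: $71,052 + $64,644 + $683 = $136,379 (under)
Week 38–Week 40: $64,644 + $683 + $17,887 = $83,214 (under)
Week 39–Week 41: $683 + $17,887 + $11,024 = $29,594 (under)
Week 40–Week 42: $17,887 + $11,024 + $3,075 = $31,986 (under)
0 windows exceed the threshold.

0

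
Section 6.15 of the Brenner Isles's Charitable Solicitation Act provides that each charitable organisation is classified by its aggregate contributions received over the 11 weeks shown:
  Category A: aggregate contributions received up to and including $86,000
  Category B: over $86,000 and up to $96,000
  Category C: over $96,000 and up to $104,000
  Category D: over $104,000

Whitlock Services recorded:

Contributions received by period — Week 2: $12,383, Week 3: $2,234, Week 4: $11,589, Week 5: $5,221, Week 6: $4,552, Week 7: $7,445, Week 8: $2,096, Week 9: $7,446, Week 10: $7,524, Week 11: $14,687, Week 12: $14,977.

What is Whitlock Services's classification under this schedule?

Aggregate contributions received: $12,383 + $2,234 + $11,589 + $5,221 + $4,552 + $7,445 + $2,096 + $7,446 + $7,524 + $14,687 + $14,977 = $90,154.
$86,000 < $90,154 ≤ $96,000, so Category B applies.

Category B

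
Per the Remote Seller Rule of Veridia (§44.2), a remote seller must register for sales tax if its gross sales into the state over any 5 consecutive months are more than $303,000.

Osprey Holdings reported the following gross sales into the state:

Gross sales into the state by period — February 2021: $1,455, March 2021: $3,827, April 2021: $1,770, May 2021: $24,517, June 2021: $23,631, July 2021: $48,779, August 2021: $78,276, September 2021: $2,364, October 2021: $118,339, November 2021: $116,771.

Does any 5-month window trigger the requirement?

Yes

February 2021–June 2021: $1,455 + $3,827 + $1,770 + $24,517 + $23,631 = $55,200 (under)
March 2021–July 2021: $3,827 + $1,770 + $24,517 + $23,631 + $48,779 = $102,524 (under)
April 2021–August 2021: $1,770 + $24,517 + $23,631 + $48,779 + $78,276 = $176,973 (under)
May 2021–September 2021: $24,517 + $23,631 + $48,779 + $78,276 + $2,364 = $177,567 (under)
June 2021–October 2021: $23,631 + $48,779 + $78,276 + $2,364 + $118,339 = $271,389 (under)
July 2021–November 2021: $48,779 + $78,276 + $2,364 + $118,339 + $116,771 = $364,529 (over)
At least one window exceeds $303,000.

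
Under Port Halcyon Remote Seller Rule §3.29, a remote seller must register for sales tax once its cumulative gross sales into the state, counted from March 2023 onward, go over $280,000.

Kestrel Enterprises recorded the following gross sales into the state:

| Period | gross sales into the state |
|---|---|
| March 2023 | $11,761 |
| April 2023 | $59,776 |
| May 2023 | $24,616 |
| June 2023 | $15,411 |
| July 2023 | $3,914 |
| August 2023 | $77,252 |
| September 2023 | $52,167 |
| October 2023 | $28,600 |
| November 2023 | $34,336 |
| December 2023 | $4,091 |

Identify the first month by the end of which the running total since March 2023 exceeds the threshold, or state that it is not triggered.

November 2023

Through March 2023: $11,761
Through April 2023: $71,537
Through May 2023: $96,153
Through June 2023: $111,564
Through July 2023: $115,478
Through August 2023: $192,730
Through September 2023: $244,897
Through October 2023: $273,497
Through November 2023: $307,833 ← exceeds threshold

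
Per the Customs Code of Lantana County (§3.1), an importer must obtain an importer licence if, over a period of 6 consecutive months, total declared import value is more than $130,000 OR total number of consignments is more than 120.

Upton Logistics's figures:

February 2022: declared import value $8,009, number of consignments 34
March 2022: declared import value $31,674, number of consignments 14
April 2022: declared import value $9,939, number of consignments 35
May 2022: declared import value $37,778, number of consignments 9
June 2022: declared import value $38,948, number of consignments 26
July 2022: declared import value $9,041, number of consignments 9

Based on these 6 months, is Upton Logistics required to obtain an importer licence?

Total declared import value: $8,009 + $31,674 + $9,939 + $37,778 + $38,948 + $9,041 = $135,389 (> $130,000).
Total number of consignments: 34 + 14 + 35 + 9 + 26 + 9 = 127 (> 120).
The test is 'or': at least one threshold is exceeded.

Yes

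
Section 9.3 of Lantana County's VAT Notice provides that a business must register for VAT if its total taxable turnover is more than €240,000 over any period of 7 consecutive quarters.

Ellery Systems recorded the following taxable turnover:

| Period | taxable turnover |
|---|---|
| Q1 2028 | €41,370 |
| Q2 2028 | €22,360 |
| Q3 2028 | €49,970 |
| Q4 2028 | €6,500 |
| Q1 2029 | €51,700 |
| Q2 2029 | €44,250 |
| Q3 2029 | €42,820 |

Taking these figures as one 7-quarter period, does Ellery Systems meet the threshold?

Total taxable turnover: €41,370 + €22,360 + €49,970 + €6,500 + €51,700 + €44,250 + €42,820 = €258,970.
€258,970 > €240,000, so the threshold is exceeded.

Yes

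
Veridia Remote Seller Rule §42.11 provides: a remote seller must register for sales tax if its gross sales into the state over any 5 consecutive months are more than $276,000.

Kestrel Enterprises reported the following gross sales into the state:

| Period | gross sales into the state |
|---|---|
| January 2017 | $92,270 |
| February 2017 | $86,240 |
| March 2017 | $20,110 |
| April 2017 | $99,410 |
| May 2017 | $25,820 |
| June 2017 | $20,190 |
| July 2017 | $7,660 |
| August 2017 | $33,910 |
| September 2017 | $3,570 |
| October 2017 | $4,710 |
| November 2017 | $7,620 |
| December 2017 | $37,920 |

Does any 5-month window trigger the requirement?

January 2017–May 2017: $92,270 + $86,240 + $20,110 + $99,410 + $25,820 = $323,850 (over)
February 2017–June 2017: $86,240 + $20,110 + $99,410 + $25,820 + $20,190 = $251,770 (under)
March 2017–July 2017: $20,110 + $99,410 + $25,820 + $20,190 + $7,660 = $173,190 (under)
April 2017–August 2017: $99,410 + $25,820 + $20,190 + $7,660 + $33,910 = $186,990 (under)
May 2017–September 2017: $25,820 + $20,190 + $7,660 + $33,910 + $3,570 = $91,150 (under)
June 2017–October 2017: $20,190 + $7,660 + $33,910 + $3,570 + $4,710 = $70,040 (under)
July 2017–November 2017: $7,660 + $33,910 + $3,570 + $4,710 + $7,620 = $57,470 (under)
August 2017–December 2017: $33,910 + $3,570 + $4,710 + $7,620 + $37,920 = $87,730 (under)
At least one window exceeds $276,000.

Yes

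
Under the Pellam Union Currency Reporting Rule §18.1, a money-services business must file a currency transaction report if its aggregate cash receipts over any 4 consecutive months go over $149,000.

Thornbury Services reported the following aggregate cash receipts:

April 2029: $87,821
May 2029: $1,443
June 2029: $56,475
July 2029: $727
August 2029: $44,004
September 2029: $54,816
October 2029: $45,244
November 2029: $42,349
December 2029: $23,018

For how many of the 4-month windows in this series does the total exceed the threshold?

April 2029–July 2029: $87,821 + $1,443 + $56,475 + $727 = $146,466 (under)
May 2029–August 2029: $1,443 + $56,475 + $727 + $44,004 = $102,649 (under)
June 2029–September 2029: $56,475 + $727 + $44,004 + $54,816 = $156,022 (over)
July 2029–October 2029: $727 + $44,004 + $54,816 + $45,244 = $144,791 (under)
August 2029–November 2029: $44,004 + $54,816 + $45,244 + $42,349 = $186,413 (over)
September 2029–December 2029: $54,816 + $45,244 + $42,349 + $23,018 = $165,427 (over)
3 windows exceed the threshold.

3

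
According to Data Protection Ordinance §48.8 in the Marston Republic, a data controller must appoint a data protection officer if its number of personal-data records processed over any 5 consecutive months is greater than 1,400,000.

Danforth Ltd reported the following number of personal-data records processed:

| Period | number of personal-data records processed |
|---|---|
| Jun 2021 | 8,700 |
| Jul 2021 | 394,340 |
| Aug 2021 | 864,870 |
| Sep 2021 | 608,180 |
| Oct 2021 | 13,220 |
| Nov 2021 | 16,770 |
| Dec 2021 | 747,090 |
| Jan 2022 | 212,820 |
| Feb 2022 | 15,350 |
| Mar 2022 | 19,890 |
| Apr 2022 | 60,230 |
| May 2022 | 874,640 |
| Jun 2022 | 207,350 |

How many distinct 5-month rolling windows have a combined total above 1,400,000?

4

Jun 2021–Oct 2021: 8,700 + 394,340 + 864,870 + 608,180 + 13,220 = 1,889,310 (over)
Jul 2021–Nov 2021: 394,340 + 864,870 + 608,180 + 13,220 + 16,770 = 1,897,380 (over)
Aug 2021–Dec 2021: 864,870 + 608,180 + 13,220 + 16,770 + 747,090 = 2,250,130 (over)
Sep 2021–Jan 2022: 608,180 + 13,220 + 16,770 + 747,090 + 212,820 = 1,598,080 (over)
Oct 2021–Feb 2022: 13,220 + 16,770 + 747,090 + 212,820 + 15,350 = 1,005,250 (under)
Nov 2021–Mar 2022: 16,770 + 747,090 + 212,820 + 15,350 + 19,890 = 1,011,920 (under)
Dec 2021–Apr 2022: 747,090 + 212,820 + 15,350 + 19,890 + 60,230 = 1,055,380 (under)
Jan 2022–May 2022: 212,820 + 15,350 + 19,890 + 60,230 + 874,640 = 1,182,930 (under)
Feb 2022–Jun 2022: 15,350 + 19,890 + 60,230 + 874,640 + 207,350 = 1,177,460 (under)
4 windows exceed the threshold.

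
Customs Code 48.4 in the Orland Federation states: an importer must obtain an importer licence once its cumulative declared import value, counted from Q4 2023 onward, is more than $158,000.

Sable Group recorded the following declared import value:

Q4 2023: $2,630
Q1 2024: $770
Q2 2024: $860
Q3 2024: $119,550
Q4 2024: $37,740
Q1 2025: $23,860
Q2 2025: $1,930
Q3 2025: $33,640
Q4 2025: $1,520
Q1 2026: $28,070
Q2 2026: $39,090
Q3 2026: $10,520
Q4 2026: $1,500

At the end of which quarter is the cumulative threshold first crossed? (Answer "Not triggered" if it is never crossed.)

Q4 2024

Through Q4 2023: $2,630
Through Q1 2024: $3,400
Through Q2 2024: $4,260
Through Q3 2024: $123,810
Through Q4 2024: $161,550 ← exceeds threshold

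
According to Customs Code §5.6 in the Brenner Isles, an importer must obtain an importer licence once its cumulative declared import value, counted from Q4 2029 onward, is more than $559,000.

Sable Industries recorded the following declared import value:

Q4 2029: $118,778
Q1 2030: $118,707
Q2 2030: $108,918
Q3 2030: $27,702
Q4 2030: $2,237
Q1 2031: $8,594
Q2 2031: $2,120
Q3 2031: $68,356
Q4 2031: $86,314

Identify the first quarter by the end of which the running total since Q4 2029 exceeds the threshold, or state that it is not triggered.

Not triggered

Through Q4 2029: $118,778
Through Q1 2030: $237,485
Through Q2 2030: $346,403
Through Q3 2030: $374,105
Through Q4 2030: $376,342
Through Q1 2031: $384,936
Through Q2 2031: $387,056
Through Q3 2031: $455,412
Through Q4 2031: $541,726
Final cumulative total $541,726 ≤ $559,000; the threshold is never exceeded.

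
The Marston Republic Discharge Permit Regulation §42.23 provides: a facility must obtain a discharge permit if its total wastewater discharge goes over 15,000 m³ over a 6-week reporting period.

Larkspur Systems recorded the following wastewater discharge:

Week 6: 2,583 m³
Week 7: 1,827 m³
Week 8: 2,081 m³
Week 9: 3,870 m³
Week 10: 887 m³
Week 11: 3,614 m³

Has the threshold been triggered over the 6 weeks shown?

No

Total wastewater discharge: 2,583 m³ + 1,827 m³ + 2,081 m³ + 3,870 m³ + 887 m³ + 3,614 m³ = 14,862 m³.
14,862 m³ ≤ 15,000 m³, so the threshold is not exceeded.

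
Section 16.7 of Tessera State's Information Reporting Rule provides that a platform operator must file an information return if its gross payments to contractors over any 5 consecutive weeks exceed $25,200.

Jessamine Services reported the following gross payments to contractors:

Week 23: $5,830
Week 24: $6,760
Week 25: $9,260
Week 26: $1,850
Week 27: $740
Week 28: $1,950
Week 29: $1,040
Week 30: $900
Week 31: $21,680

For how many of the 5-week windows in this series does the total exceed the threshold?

1

Week 23–Week 27: $5,830 + $6,760 + $9,260 + $1,850 + $740 = $24,440 (under)
Week 24–Week 28: $6,760 + $9,260 + $1,850 + $740 + $1,950 = $20,560 (under)
Week 25–Week 29: $9,260 + $1,850 + $740 + $1,950 + $1,040 = $14,840 (under)
Week 26–Week 30: $1,850 + $740 + $1,950 + $1,040 + $900 = $6,480 (under)
Week 27–Week 31: $740 + $1,950 + $1,040 + $900 + $21,680 = $26,310 (over)
1 window exceeds the threshold.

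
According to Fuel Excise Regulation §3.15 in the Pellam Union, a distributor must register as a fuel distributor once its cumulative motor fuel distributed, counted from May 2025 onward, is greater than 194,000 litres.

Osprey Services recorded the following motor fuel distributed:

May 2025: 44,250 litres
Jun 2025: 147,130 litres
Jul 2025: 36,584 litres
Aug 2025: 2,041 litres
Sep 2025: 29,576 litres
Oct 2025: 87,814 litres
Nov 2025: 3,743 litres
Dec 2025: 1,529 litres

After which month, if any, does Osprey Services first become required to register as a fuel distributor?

Jul 2025

Through May 2025: 44,250 litres
Through Jun 2025: 191,380 litres
Through Jul 2025: 227,964 litres ← exceeds threshold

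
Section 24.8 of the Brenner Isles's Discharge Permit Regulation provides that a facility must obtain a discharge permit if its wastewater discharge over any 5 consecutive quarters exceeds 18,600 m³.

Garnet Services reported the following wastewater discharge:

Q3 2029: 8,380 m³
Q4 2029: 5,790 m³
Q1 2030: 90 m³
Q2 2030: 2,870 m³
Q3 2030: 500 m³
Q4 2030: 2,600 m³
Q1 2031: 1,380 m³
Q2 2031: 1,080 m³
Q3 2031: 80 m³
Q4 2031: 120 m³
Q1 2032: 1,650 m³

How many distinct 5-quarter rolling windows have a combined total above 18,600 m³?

Q3 2029–Q3 2030: 8,380 m³ + 5,790 m³ + 90 m³ + 2,870 m³ + 500 m³ = 17,630 m³ (under)
Q4 2029–Q4 2030: 5,790 m³ + 90 m³ + 2,870 m³ + 500 m³ + 2,600 m³ = 11,850 m³ (under)
Q1 2030–Q1 2031: 90 m³ + 2,870 m³ + 500 m³ + 2,600 m³ + 1,380 m³ = 7,440 m³ (under)
Q2 2030–Q2 2031: 2,870 m³ + 500 m³ + 2,600 m³ + 1,380 m³ + 1,080 m³ = 8,430 m³ (under)
Q3 2030–Q3 2031: 500 m³ + 2,600 m³ + 1,380 m³ + 1,080 m³ + 80 m³ = 5,640 m³ (under)
Q4 2030–Q4 2031: 2,600 m³ + 1,380 m³ + 1,080 m³ + 80 m³ + 120 m³ = 5,260 m³ (under)
Q1 2031–Q1 2032: 1,380 m³ + 1,080 m³ + 80 m³ + 120 m³ + 1,650 m³ = 4,310 m³ (under)
0 windows exceed the threshold.

0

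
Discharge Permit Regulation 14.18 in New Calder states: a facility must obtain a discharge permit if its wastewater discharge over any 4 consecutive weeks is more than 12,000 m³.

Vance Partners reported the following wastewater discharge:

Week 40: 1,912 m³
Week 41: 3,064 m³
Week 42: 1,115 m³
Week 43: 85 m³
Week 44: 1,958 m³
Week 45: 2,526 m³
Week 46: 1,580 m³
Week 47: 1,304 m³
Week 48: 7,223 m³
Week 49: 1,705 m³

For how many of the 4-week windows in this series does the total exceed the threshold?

Week 40–Week 43: 1,912 m³ + 3,064 m³ + 1,115 m³ + 85 m³ = 6,176 m³ (under)
Week 41–Week 44: 3,064 m³ + 1,115 m³ + 85 m³ + 1,958 m³ = 6,222 m³ (under)
Week 42–Week 45: 1,115 m³ + 85 m³ + 1,958 m³ + 2,526 m³ = 5,684 m³ (under)
Week 43–Week 46: 85 m³ + 1,958 m³ + 2,526 m³ + 1,580 m³ = 6,149 m³ (under)
Week 44–Week 47: 1,958 m³ + 2,526 m³ + 1,580 m³ + 1,304 m³ = 7,368 m³ (under)
Week 45–Week 48: 2,526 m³ + 1,580 m³ + 1,304 m³ + 7,223 m³ = 12,633 m³ (over)
Week 46–Week 49: 1,580 m³ + 1,304 m³ + 7,223 m³ + 1,705 m³ = 11,812 m³ (under)
1 window exceeds the threshold.

1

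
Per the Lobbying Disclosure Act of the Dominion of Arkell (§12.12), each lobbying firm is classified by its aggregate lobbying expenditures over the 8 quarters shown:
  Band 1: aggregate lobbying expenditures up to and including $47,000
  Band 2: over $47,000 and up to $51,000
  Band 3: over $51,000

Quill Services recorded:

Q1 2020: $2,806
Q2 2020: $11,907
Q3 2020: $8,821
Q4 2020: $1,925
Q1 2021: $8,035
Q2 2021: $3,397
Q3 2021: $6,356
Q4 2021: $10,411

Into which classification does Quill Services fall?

Aggregate lobbying expenditures: $2,806 + $11,907 + $8,821 + $1,925 + $8,035 + $3,397 + $6,356 + $10,411 = $53,658.
$53,658 > $51,000, so Band 3 applies.

Band 3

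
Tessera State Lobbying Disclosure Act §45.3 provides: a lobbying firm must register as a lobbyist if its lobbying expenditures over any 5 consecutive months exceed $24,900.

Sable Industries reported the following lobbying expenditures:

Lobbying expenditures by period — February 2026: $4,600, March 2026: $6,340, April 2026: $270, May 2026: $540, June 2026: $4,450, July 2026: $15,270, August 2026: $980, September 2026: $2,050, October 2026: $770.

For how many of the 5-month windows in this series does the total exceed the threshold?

February 2026–June 2026: $4,600 + $6,340 + $270 + $540 + $4,450 = $16,200 (under)
March 2026–July 2026: $6,340 + $270 + $540 + $4,450 + $15,270 = $26,870 (over)
April 2026–August 2026: $270 + $540 + $4,450 + $15,270 + $980 = $21,510 (under)
May 2026–September 2026: $540 + $4,450 + $15,270 + $980 + $2,050 = $23,290 (under)
June 2026–October 2026: $4,450 + $15,270 + $980 + $2,050 + $770 = $23,520 (under)
1 window exceeds the threshold.

1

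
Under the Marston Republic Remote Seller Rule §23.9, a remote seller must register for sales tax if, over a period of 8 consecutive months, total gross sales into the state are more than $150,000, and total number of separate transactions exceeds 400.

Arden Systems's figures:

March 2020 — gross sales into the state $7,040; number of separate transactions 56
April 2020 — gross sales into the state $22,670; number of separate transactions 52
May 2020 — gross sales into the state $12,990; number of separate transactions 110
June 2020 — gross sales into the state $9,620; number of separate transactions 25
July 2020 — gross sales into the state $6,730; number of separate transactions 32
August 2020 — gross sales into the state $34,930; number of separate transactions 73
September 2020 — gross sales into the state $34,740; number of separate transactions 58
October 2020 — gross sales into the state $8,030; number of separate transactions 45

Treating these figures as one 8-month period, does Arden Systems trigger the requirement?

No

Total gross sales into the state: $7,040 + $22,670 + $12,990 + $9,620 + $6,730 + $34,930 + $34,740 + $8,030 = $136,750 (≤ $150,000).
Total number of separate transactions: 56 + 52 + 110 + 25 + 32 + 73 + 58 + 45 = 451 (> 400).
The test is 'and': the rule requires both, and at least one is not exceeded.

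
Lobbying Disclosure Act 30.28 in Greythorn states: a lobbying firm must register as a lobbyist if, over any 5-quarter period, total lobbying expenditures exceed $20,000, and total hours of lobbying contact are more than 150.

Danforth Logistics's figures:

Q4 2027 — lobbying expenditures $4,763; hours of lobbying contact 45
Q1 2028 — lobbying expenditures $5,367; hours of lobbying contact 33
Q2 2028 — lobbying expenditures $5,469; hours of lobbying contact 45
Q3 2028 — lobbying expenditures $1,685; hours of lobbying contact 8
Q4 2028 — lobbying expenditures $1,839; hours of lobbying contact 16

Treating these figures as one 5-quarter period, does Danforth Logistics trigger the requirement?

Total lobbying expenditures: $4,763 + $5,367 + $5,469 + $1,685 + $1,839 = $19,123 (≤ $20,000).
Total hours of lobbying contact: 45 + 33 + 45 + 8 + 16 = 147 (≤ 150).
The test is 'and': the rule requires both, and at least one is not exceeded.

No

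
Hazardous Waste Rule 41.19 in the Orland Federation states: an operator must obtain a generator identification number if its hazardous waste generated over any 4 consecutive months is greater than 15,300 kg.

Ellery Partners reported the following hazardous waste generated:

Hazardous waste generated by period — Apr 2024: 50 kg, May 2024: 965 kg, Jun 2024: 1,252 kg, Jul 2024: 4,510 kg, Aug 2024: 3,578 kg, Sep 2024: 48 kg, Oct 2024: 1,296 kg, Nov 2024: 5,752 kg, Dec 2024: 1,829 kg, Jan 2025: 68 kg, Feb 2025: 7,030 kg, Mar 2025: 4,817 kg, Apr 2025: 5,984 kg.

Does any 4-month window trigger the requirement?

Yes

Apr 2024–Jul 2024: 50 kg + 965 kg + 1,252 kg + 4,510 kg = 6,777 kg (under)
May 2024–Aug 2024: 965 kg + 1,252 kg + 4,510 kg + 3,578 kg = 10,305 kg (under)
Jun 2024–Sep 2024: 1,252 kg + 4,510 kg + 3,578 kg + 48 kg = 9,388 kg (under)
Jul 2024–Oct 2024: 4,510 kg + 3,578 kg + 48 kg + 1,296 kg = 9,432 kg (under)
Aug 2024–Nov 2024: 3,578 kg + 48 kg + 1,296 kg + 5,752 kg = 10,674 kg (under)
Sep 2024–Dec 2024: 48 kg + 1,296 kg + 5,752 kg + 1,829 kg = 8,925 kg (under)
Oct 2024–Jan 2025: 1,296 kg + 5,752 kg + 1,829 kg + 68 kg = 8,945 kg (under)
Nov 2024–Feb 2025: 5,752 kg + 1,829 kg + 68 kg + 7,030 kg = 14,679 kg (under)
Dec 2024–Mar 2025: 1,829 kg + 68 kg + 7,030 kg + 4,817 kg = 13,744 kg (under)
Jan 2025–Apr 2025: 68 kg + 7,030 kg + 4,817 kg + 5,984 kg = 17,899 kg (over)
At least one window exceeds 15,300 kg.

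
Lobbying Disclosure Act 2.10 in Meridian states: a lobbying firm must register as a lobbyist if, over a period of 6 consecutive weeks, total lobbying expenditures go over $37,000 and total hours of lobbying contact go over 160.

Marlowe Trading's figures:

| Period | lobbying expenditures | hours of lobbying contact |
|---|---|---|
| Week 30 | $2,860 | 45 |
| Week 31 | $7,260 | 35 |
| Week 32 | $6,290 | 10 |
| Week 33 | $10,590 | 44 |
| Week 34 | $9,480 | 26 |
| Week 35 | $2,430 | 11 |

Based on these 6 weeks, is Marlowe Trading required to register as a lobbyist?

Yes

Total lobbying expenditures: $2,860 + $7,260 + $6,290 + $10,590 + $9,480 + $2,430 = $38,910 (> $37,000).
Total hours of lobbying contact: 45 + 35 + 10 + 44 + 26 + 11 = 171 (> 160).
The test is 'and': both thresholds are exceeded.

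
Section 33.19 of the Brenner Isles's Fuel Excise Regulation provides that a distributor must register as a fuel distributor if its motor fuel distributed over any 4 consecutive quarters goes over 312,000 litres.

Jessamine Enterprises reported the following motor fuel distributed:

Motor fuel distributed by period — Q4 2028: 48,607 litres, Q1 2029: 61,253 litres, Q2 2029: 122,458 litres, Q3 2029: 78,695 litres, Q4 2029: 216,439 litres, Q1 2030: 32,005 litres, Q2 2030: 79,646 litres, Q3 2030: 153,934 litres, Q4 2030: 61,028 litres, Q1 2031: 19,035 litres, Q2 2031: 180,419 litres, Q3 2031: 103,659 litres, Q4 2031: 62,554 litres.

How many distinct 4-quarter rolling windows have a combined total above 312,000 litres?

9

Q4 2028–Q3 2029: 48,607 litres + 61,253 litres + 122,458 litres + 78,695 litres = 311,013 litres (under)
Q1 2029–Q4 2029: 61,253 litres + 122,458 litres + 78,695 litres + 216,439 litres = 478,845 litres (over)
Q2 2029–Q1 2030: 122,458 litres + 78,695 litres + 216,439 litres + 32,005 litres = 449,597 litres (over)
Q3 2029–Q2 2030: 78,695 litres + 216,439 litres + 32,005 litres + 79,646 litres = 406,785 litres (over)
Q4 2029–Q3 2030: 216,439 litres + 32,005 litres + 79,646 litres + 153,934 litres = 482,024 litres (over)
Q1 2030–Q4 2030: 32,005 litres + 79,646 litres + 153,934 litres + 61,028 litres = 326,613 litres (over)
Q2 2030–Q1 2031: 79,646 litres + 153,934 litres + 61,028 litres + 19,035 litres = 313,643 litres (over)
Q3 2030–Q2 2031: 153,934 litres + 61,028 litres + 19,035 litres + 180,419 litres = 414,416 litres (over)
Q4 2030–Q3 2031: 61,028 litres + 19,035 litres + 180,419 litres + 103,659 litres = 364,141 litres (over)
Q1 2031–Q4 2031: 19,035 litres + 180,419 litres + 103,659 litres + 62,554 litres = 365,667 litres (over)
9 windows exceed the threshold.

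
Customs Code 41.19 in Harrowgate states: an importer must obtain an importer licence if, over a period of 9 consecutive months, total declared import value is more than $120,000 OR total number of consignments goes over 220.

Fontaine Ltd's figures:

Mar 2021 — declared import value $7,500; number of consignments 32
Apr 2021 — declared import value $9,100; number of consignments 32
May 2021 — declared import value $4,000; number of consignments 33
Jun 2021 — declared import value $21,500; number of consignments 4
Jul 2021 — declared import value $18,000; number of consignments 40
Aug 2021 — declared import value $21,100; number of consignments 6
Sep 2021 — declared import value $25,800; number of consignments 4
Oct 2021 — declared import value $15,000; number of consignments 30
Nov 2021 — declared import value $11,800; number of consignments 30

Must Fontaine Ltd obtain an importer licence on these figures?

Total declared import value: $7,500 + $9,100 + $4,000 + $21,500 + $18,000 + $21,100 + $25,800 + $15,000 + $11,800 = $133,800 (> $120,000).
Total number of consignments: 32 + 32 + 33 + 4 + 40 + 6 + 4 + 30 + 30 = 211 (≤ 220).
The test is 'or': at least one threshold is exceeded.

Yes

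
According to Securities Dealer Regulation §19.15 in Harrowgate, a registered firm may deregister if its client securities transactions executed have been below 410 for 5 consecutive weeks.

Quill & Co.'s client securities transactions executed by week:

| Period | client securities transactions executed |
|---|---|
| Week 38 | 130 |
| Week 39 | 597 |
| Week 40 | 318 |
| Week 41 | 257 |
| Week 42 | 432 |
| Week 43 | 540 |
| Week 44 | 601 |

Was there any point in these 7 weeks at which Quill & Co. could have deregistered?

No

Weeks below 410: Week 38, Week 40, Week 41.
Longest run of consecutive weeks below the threshold: 2.
2 < 5, so Quill & Co. never became eligible.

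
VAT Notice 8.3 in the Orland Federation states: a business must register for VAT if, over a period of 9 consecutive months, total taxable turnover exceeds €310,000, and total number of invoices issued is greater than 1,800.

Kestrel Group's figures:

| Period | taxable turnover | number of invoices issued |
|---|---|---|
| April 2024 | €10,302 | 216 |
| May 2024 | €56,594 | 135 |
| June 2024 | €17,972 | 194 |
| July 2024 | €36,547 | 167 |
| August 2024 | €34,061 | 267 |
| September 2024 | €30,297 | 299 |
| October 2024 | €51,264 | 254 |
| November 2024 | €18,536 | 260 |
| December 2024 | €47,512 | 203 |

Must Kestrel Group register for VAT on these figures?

No

Total taxable turnover: €10,302 + €56,594 + €17,972 + €36,547 + €34,061 + €30,297 + €51,264 + €18,536 + €47,512 = €303,085 (≤ €310,000).
Total number of invoices issued: 216 + 135 + 194 + 167 + 267 + 299 + 254 + 260 + 203 = 1,995 (> 1,800).
The test is 'and': the rule requires both, and at least one is not exceeded.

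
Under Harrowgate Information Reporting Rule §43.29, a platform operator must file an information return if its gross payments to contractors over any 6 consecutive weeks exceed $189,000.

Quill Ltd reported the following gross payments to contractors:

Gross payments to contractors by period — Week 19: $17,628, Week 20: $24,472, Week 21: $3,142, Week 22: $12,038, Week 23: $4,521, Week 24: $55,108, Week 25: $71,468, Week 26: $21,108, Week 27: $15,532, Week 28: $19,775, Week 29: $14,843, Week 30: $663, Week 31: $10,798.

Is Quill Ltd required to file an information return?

Yes

Week 19–Week 24: $17,628 + $24,472 + $3,142 + $12,038 + $4,521 + $55,108 = $116,909 (under)
Week 20–Week 25: $24,472 + $3,142 + $12,038 + $4,521 + $55,108 + $71,468 = $170,749 (under)
Week 21–Week 26: $3,142 + $12,038 + $4,521 + $55,108 + $71,468 + $21,108 = $167,385 (under)
Week 22–Week 27: $12,038 + $4,521 + $55,108 + $71,468 + $21,108 + $15,532 = $179,775 (under)
Week 23–Week 28: $4,521 + $55,108 + $71,468 + $21,108 + $15,532 + $19,775 = $187,512 (under)
Week 24–Week 29: $55,108 + $71,468 + $21,108 + $15,532 + $19,775 + $14,843 = $197,834 (over)
Week 25–Week 30: $71,468 + $21,108 + $15,532 + $19,775 + $14,843 + $663 = $143,389 (under)
Week 26–Week 31: $21,108 + $15,532 + $19,775 + $14,843 + $663 + $10,798 = $82,719 (under)
At least one window exceeds $189,000.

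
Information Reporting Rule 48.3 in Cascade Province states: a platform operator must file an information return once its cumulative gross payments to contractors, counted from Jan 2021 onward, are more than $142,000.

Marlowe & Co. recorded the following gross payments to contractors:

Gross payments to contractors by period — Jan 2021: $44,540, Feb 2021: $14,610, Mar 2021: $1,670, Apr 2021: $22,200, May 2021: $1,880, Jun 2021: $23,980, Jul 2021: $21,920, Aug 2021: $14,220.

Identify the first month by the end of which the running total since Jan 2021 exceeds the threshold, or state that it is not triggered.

Aug 2021

Through Jan 2021: $44,540
Through Feb 2021: $59,150
Through Mar 2021: $60,820
Through Apr 2021: $83,020
Through May 2021: $84,900
Through Jun 2021: $108,880
Through Jul 2021: $130,800
Through Aug 2021: $145,020 ← exceeds threshold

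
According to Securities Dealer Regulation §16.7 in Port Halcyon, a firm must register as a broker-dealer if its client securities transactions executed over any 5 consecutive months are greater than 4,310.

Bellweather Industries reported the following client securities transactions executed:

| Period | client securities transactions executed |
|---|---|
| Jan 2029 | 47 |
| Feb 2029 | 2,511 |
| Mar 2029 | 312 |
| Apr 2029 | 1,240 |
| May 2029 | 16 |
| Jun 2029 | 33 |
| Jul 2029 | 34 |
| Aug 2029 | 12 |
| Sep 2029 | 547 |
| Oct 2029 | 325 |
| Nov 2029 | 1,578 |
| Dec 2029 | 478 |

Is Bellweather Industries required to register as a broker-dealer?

No

Jan 2029–May 2029: 47 + 2,511 + 312 + 1,240 + 16 = 4,126 (under)
Feb 2029–Jun 2029: 2,511 + 312 + 1,240 + 16 + 33 = 4,112 (under)
Mar 2029–Jul 2029: 312 + 1,240 + 16 + 33 + 34 = 1,635 (under)
Apr 2029–Aug 2029: 1,240 + 16 + 33 + 34 + 12 = 1,335 (under)
May 2029–Sep 2029: 16 + 33 + 34 + 12 + 547 = 642 (under)
Jun 2029–Oct 2029: 33 + 34 + 12 + 547 + 325 = 951 (under)
Jul 2029–Nov 2029: 34 + 12 + 547 + 325 + 1,578 = 2,496 (under)
Aug 2029–Dec 2029: 12 + 547 + 325 + 1,578 + 478 = 2,940 (under)
No window exceeds 4,310.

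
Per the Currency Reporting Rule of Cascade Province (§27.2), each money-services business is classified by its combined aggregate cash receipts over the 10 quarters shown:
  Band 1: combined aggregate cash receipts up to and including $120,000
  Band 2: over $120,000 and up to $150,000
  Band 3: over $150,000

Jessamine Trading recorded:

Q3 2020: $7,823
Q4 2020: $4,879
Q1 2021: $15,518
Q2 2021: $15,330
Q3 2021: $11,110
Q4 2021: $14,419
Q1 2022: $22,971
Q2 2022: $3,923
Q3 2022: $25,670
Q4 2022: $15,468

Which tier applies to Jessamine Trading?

Combined aggregate cash receipts: $7,823 + $4,879 + $15,518 + $15,330 + $11,110 + $14,419 + $22,971 + $3,923 + $25,670 + $15,468 = $137,111.
$120,000 < $137,111 ≤ $150,000, so Band 2 applies.

Band 2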